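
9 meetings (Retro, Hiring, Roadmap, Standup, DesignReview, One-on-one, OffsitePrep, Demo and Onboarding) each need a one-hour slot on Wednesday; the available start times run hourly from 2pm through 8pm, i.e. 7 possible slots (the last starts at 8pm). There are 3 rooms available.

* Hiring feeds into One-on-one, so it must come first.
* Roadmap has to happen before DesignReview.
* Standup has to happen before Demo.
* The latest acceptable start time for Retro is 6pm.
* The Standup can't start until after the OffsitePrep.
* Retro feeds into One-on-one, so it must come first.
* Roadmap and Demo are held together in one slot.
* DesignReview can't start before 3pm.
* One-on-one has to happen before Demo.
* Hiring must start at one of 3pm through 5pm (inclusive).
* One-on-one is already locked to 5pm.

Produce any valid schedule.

One-on-one in 5pm, Onboarding in 2pm, Standup in 3pm, Demo in 6pm, DesignReview in 7pm, Retro in 2pm, Roadmap in 6pm, Hiring in 3pm, OffsitePrep in 2pm

Checking: Hiring(3pm) before One-on-one(5pm); One-on-one(5pm) before Demo(6pm); Roadmap(6pm) before DesignReview(7pm); Standup(3pm) before Demo(6pm); OffsitePrep(2pm) before Standup(3pm); Retro(2pm) before One-on-one(5pm); Roadmap = Demo = 6pm; Retro=2pm in [2pm,6pm]; Hiring=3pm in [3pm,5pm]; DesignReview=7pm in [3pm,8pm]; One-on-one=5pm in [5pm,5pm]; max 3 per slot (cap 3).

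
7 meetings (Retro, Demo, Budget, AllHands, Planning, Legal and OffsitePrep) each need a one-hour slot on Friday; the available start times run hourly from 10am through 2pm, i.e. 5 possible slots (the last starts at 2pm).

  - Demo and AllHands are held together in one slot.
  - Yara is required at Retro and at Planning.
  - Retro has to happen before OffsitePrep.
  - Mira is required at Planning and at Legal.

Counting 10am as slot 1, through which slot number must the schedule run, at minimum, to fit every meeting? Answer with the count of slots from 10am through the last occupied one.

2

The precedence chain requires at least 2 distinct slots.
2 works (last occupied slot: 11am): for example Demo in 10am; Budget in 10am; Legal in 10am; Retro in 10am; OffsitePrep in 11am; Planning in 11am; AllHands in 10am.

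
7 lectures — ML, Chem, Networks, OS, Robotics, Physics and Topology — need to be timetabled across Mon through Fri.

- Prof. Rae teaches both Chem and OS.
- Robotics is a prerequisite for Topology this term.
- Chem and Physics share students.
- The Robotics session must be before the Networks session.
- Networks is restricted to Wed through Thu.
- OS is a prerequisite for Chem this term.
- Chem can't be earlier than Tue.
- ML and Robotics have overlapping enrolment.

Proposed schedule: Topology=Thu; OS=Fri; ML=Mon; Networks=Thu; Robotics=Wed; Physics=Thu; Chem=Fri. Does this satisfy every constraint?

Prof. Rae teaches both Chem and OS — violated.
Chem and Physics share students — holds.
Networks is restricted to Wed through Thu — holds.
Robotics is a prerequisite for Topology this term — holds.
Chem can't be earlier than Tue — holds.
ML and Robotics have overlapping enrolment — holds.
The Robotics session must be before the Networks session — holds.
OS is a prerequisite for Chem this term — violated.

No — it violates: Prof. Rae teaches both Chem and OS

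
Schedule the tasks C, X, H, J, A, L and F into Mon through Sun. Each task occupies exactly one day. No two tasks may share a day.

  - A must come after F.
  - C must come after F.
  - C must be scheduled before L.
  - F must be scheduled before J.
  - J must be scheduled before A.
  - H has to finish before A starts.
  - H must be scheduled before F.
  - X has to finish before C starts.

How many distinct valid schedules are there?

Splitting on C: it can be Thu (9), Fri (8), Sat (5). Listing each branch's schedules as (X, H, J, A, L, F):
C=Thu: (Mon,Tue,Fri,Sat,Sun,Wed) (Mon,Tue,Fri,Sun,Sat,Wed) (Mon,Tue,Sat,Sun,Fri,Wed) (Tue,Mon,Fri,Sat,Sun,Wed) (Tue,Mon,Fri,Sun,Sat,Wed) (Tue,Mon,Sat,Sun,Fri,Wed) (Wed,Mon,Fri,Sat,Sun,Tue) (Wed,Mon,Fri,Sun,Sat,Tue) (Wed,Mon,Sat,Sun,Fri,Tue) — 9.
C=Fri: (Mon,Tue,Thu,Sat,Sun,Wed) (Mon,Tue,Thu,Sun,Sat,Wed) (Tue,Mon,Thu,Sat,Sun,Wed) (Tue,Mon,Thu,Sun,Sat,Wed) (Wed,Mon,Thu,Sat,Sun,Tue) (Wed,Mon,Thu,Sun,Sat,Tue) (Thu,Mon,Wed,Sat,Sun,Tue) (Thu,Mon,Wed,Sun,Sat,Tue) — 8.
C=Sat: (Mon,Tue,Thu,Fri,Sun,Wed) (Tue,Mon,Thu,Fri,Sun,Wed) (Wed,Mon,Thu,Fri,Sun,Tue) (Thu,Mon,Wed,Fri,Sun,Tue) (Fri,Mon,Wed,Thu,Sun,Tue) — 5.
Summing: 9 + 8 + 5 = 22.

22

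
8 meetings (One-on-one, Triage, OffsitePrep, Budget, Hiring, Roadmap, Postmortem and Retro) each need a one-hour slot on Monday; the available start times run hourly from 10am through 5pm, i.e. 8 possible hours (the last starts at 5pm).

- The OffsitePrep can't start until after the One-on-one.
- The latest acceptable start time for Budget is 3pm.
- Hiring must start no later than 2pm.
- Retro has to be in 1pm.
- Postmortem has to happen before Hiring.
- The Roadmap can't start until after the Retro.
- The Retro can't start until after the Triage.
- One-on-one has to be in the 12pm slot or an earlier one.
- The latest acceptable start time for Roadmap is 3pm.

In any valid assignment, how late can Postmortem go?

Downstream work caps Postmortem at 1pm.
Postmortem at 1pm is achievable: Budget in 10am; Retro in 1pm; Roadmap in 2pm; Hiring in 2pm; Postmortem in 1pm; Triage in 10am; OffsitePrep in 11am; One-on-one in 10am.

1pm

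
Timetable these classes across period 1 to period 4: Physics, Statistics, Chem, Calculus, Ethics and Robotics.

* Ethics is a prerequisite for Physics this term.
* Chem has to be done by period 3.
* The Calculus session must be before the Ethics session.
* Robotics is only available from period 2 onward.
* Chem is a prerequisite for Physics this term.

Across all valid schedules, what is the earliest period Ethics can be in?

Precedence pushes Ethics to at least period 2; downstream work caps Ethics at period 3.
Ethics at period 2 is achievable: Calculus=period 1, Physics=period 3, Chem=period 1, Ethics=period 2, Statistics=period 1, Robotics=period 2.

period 2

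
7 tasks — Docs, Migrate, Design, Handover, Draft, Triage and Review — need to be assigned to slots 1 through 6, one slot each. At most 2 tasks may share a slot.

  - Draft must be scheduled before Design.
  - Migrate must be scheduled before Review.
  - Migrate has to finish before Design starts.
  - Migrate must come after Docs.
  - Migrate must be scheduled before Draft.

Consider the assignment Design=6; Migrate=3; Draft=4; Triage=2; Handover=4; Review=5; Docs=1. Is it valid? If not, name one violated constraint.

Migrate has to finish before Design starts — holds.
Migrate must be scheduled before Draft — holds.
Migrate must be scheduled before Review — holds.
Migrate must come after Docs — holds.
At most 2 tasks may share a slot — holds.
Draft must be scheduled before Design — holds.

Yes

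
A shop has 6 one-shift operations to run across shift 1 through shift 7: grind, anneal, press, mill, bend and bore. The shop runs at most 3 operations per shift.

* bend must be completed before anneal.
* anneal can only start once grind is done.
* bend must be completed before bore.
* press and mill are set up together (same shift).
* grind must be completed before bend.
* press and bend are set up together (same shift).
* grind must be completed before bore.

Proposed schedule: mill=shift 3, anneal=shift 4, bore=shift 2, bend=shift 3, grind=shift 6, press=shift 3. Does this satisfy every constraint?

No — it violates: grind must be completed before bore

The shop runs at most 3 operations per shift — holds.
anneal can only start once grind is done — violated.
press and mill are set up together (same shift) — holds.
bend must be completed before anneal — holds.
grind must be completed before bend — violated.
grind must be completed before bore — violated.
bend must be completed before bore — violated.
press and bend are set up together (same shift) — holds.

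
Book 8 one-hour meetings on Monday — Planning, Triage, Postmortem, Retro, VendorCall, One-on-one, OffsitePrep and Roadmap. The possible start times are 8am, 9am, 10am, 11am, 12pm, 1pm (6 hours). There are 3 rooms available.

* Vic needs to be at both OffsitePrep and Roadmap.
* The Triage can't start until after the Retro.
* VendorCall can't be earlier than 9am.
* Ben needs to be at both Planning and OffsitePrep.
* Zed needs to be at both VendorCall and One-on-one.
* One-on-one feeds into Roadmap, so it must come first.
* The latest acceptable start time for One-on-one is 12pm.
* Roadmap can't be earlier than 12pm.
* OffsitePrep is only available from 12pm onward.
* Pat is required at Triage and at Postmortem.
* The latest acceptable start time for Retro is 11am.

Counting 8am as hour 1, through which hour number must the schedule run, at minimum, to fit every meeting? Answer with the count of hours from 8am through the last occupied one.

The precedence chain requires at least 2 distinct hours.
With at most 3 per hour and 8 meetings, at least 3 hours are needed.
OffsitePrep can't be placed before 12pm — that is hour 5 counting from 8am — so the schedule must run through at least 5 hours.
Could 5 hours be enough, i.e. nothing placed later than 12pm? No: OffsitePrep's window within 5 hours is {12pm}; Roadmap's window within 5 hours is {12pm}; Roadmap can't share with OffsitePrep (12pm) → nothing is left.
So 5 hours is not enough.
6 works (last occupied hour: 1pm): for example Planning=8am, Triage=9am, Retro=8am, Roadmap=12pm, VendorCall=9am, One-on-one=8am, Postmortem=10am, OffsitePrep=1pm.

6 hours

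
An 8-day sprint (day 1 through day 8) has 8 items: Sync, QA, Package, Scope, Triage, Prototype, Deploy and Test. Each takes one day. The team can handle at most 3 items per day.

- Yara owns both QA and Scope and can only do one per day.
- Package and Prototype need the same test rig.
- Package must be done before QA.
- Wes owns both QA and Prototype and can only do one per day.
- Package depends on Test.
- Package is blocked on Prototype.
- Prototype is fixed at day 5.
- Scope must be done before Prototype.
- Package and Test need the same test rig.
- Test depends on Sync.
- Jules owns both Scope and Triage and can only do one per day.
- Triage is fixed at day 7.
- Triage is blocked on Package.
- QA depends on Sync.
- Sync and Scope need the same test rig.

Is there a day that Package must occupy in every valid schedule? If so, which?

Prototype is fixed at day 5 and must come before Package, so Package is at least day 6.
Triage is fixed at day 7 and must come after Package, so Package is at most day 6.
So Package must be day 6.

day 6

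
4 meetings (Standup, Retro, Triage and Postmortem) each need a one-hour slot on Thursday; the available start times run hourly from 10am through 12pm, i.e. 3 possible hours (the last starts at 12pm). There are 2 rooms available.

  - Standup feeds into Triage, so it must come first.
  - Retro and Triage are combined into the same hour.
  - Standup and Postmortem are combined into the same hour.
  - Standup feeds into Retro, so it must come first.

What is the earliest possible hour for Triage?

Precedence pushes Triage to at least 11am.
Triage at 11am is achievable: Retro=11am, Triage=11am, Postmortem=10am, Standup=10am.

11am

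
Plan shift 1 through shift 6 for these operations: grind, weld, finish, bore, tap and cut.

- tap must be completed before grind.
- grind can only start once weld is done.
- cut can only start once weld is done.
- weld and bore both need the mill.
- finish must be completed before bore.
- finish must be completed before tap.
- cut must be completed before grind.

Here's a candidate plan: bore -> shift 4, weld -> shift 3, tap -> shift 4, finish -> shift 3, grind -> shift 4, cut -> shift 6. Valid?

No — it violates: cut must be completed before grind

grind can only start once weld is done — holds.
weld and bore both need the mill — holds.
finish must be completed before bore — holds.
tap must be completed before grind — violated.
finish must be completed before tap — holds.
cut can only start once weld is done — holds.
cut must be completed before grind — violated.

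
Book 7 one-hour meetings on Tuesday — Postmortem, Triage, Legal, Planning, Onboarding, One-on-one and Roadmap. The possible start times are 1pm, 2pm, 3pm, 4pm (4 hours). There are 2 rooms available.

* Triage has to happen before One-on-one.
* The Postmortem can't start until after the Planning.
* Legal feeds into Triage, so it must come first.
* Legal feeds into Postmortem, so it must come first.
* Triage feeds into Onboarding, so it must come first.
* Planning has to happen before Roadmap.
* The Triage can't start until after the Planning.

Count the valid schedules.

22

Splitting on Postmortem: it can be 2pm (8), 3pm (8), 4pm (6). Listing each branch's schedules as (Triage, Legal, Planning, Onboarding, One-on-one, Roadmap):
Postmortem=2pm: (2pm,1pm,1pm,3pm,3pm,4pm) (2pm,1pm,1pm,3pm,4pm,3pm) (2pm,1pm,1pm,3pm,4pm,4pm) (2pm,1pm,1pm,4pm,3pm,3pm) (2pm,1pm,1pm,4pm,3pm,4pm) (2pm,1pm,1pm,4pm,4pm,3pm) (3pm,1pm,1pm,4pm,4pm,2pm) (3pm,1pm,1pm,4pm,4pm,3pm) — 8.
Postmortem=3pm: (2pm,1pm,1pm,3pm,4pm,2pm) (2pm,1pm,1pm,3pm,4pm,4pm) (2pm,1pm,1pm,4pm,3pm,2pm) (2pm,1pm,1pm,4pm,3pm,4pm) (2pm,1pm,1pm,4pm,4pm,2pm) (2pm,1pm,1pm,4pm,4pm,3pm) (3pm,1pm,1pm,4pm,4pm,2pm) (3pm,2pm,1pm,4pm,4pm,2pm) — 8.
Postmortem=4pm: (2pm,1pm,1pm,3pm,3pm,2pm) (2pm,1pm,1pm,3pm,3pm,4pm) (2pm,1pm,1pm,3pm,4pm,2pm) (2pm,1pm,1pm,3pm,4pm,3pm) (2pm,1pm,1pm,4pm,3pm,2pm) (2pm,1pm,1pm,4pm,3pm,3pm) — 6.
Summing: 8 + 8 + 6 = 22.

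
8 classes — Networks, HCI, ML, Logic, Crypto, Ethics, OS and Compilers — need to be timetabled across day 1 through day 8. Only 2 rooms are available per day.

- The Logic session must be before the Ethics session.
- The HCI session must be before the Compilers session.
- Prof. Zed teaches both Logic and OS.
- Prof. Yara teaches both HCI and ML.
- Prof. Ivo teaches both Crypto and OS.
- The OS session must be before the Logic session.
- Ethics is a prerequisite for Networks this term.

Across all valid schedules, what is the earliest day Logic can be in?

day 2

Precedence pushes Logic to at least day 2; downstream work caps Logic at day 6.
Logic at day 2 is achievable: ML in day 3, Compilers in day 2, Crypto in day 4, Logic in day 2, HCI in day 1, OS in day 1, Networks in day 4, Ethics in day 3.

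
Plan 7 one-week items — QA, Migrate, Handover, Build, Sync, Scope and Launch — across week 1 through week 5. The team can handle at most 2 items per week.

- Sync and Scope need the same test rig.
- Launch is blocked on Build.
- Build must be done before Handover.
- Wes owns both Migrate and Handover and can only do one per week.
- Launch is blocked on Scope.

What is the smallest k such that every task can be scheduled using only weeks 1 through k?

4

The precedence chain requires at least 2 distinct weeks.
With at most 2 per week and 7 tasks, at least 4 weeks are needed.
4 works (last occupied week: week 4): for example Sync -> week 4, Launch -> week 2, Scope -> week 1, Handover -> week 2, Build -> week 1, QA -> week 3, Migrate -> week 3.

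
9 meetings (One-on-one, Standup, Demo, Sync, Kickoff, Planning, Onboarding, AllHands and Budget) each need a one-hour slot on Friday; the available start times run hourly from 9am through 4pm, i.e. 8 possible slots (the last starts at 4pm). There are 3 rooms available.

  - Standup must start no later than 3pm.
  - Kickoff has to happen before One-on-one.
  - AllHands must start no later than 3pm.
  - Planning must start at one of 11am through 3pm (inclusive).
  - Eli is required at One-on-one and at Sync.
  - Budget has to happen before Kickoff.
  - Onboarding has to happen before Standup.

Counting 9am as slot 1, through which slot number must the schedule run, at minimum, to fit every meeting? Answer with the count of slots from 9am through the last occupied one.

The precedence chain requires at least 3 distinct slots.
With at most 3 per slot and 9 meetings, at least 3 slots are needed.
3 works (last occupied slot: 11am): for example Sync=10am, Planning=11am, One-on-one=11am, Onboarding=9am, Standup=10am, Kickoff=10am, Demo=9am, Budget=9am, AllHands=11am.

3 slots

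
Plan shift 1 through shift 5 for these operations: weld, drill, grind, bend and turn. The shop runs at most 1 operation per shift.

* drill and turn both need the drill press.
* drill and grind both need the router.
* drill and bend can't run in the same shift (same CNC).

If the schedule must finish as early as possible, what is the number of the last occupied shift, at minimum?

With at most 1 per shift and 5 operations, at least 5 shifts are needed.
5 works (last occupied shift: shift 5): for example weld -> shift 1, bend -> shift 4, drill -> shift 2, grind -> shift 3, turn -> shift 5.

5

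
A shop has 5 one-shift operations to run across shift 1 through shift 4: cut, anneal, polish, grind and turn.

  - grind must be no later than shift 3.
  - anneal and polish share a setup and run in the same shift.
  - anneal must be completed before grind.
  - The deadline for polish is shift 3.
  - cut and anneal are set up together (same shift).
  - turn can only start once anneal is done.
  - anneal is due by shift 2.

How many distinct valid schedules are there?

Splitting on cut: it can be shift 1 (6), shift 2 (2). Listing each branch's schedules as (anneal, polish, grind, turn) by shift number:
cut=shift 1: (1,1,2,2) (1,1,2,3) (1,1,2,4) (1,1,3,2) (1,1,3,3) (1,1,3,4) — 6.
cut=shift 2: (2,2,3,3) (2,2,3,4) — 2.
Summing: 6 + 2 = 8.

8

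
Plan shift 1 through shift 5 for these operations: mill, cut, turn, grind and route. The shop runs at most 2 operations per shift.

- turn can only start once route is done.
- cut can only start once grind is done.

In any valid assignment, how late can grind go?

Downstream work caps grind at shift 4.
grind at shift 4 is achievable: grind in shift 4; route in shift 1; cut in shift 5; mill in shift 1; turn in shift 2.

shift 4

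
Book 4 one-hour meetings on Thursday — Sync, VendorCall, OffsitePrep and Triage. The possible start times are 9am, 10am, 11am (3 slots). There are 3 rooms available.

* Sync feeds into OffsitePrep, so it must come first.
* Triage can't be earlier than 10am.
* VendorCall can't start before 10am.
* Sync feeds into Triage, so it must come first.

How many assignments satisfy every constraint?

Splitting on Sync: it can be 9am (8), 10am (2). Listing each branch's schedules as (VendorCall, OffsitePrep, Triage):
Sync=9am: (10am,10am,10am) (10am,10am,11am) (10am,11am,10am) (10am,11am,11am) (11am,10am,10am) (11am,10am,11am) (11am,11am,10am) (11am,11am,11am) — 8.
Sync=10am: (10am,11am,11am) (11am,11am,11am) — 2.
Summing: 8 + 2 = 10.

10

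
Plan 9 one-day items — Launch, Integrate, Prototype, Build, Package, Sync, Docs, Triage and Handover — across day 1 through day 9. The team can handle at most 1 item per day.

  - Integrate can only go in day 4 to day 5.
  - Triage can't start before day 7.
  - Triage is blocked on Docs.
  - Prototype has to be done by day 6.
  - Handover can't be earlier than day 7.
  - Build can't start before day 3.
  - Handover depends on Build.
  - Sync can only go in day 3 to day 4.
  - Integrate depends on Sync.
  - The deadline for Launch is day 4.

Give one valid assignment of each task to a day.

Triage -> day 7; Package -> day 9; Prototype -> day 2; Docs -> day 6; Integrate -> day 4; Handover -> day 8; Launch -> day 1; Build -> day 5; Sync -> day 3

Checking: Sync(day 3) before Integrate(day 4); Build(day 5) before Handover(day 8); Docs(day 6) before Triage(day 7); Sync=day 3 in [day 3,day 4]; Build=day 5 in [day 3,day 9]; Handover=day 8 in [day 7,day 9]; Launch=day 1 in [day 1,day 4]; Prototype=day 2 in [day 1,day 6]; Triage=day 7 in [day 7,day 9]; Integrate=day 4 in [day 4,day 5]; max 1 per day (cap 1).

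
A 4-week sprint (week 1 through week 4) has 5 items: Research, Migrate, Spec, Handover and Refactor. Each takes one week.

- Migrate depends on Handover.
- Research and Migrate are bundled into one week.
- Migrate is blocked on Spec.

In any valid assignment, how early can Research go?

Research must be in the same week as Migrate, which can't be before week 2, so Research is at least week 2.
Research at week 2 is achievable: Handover in week 1; Spec in week 1; Research in week 2; Migrate in week 2; Refactor in week 1.

week 2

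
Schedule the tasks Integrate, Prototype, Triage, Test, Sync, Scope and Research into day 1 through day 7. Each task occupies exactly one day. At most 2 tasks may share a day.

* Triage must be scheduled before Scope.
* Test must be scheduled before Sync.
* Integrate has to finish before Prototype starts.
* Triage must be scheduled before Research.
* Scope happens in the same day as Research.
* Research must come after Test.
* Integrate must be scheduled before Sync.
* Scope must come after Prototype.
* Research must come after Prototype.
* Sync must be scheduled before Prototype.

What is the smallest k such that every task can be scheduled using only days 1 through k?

4 days

The precedence chain requires at least 4 distinct days.
With at most 2 per day and 7 tasks, at least 4 days are needed.
4 works (last occupied day: day 4): for example Scope in day 4, Test in day 1, Triage in day 2, Integrate in day 1, Research in day 4, Prototype in day 3, Sync in day 2.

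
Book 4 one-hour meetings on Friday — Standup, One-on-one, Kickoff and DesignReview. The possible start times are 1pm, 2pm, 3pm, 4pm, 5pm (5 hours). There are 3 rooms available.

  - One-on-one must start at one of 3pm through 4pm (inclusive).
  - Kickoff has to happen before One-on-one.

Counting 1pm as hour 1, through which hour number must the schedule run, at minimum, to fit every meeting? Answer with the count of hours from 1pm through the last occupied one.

3

The precedence chain requires at least 2 distinct hours.
With at most 3 per hour and 4 meetings, at least 2 hours are needed.
One-on-one can't be placed before 3pm — that is hour 3 counting from 1pm — so the schedule must run through at least 3 hours.
3 works (last occupied hour: 3pm): for example Standup=1pm; DesignReview=1pm; One-on-one=3pm; Kickoff=1pm.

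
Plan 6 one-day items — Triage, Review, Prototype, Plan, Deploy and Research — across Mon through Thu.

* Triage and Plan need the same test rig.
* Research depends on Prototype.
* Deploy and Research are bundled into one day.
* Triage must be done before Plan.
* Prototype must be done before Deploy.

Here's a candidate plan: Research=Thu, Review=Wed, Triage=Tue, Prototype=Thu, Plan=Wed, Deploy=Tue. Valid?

Triage and Plan need the same test rig — holds.
Prototype must be done before Deploy — violated.
Deploy and Research are bundled into one day — violated.
Triage must be done before Plan — holds.
Research depends on Prototype — violated.

No. Prototype must be done before Deploy is not satisfied.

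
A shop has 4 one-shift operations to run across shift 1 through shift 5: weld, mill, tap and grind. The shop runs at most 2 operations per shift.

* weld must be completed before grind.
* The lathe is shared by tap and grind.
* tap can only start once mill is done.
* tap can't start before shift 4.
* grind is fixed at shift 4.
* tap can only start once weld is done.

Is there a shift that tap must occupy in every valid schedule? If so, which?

shift 5

tap's window is shift 4–shift 5.
grind is fixed at shift 4, and tap can't share a shift with grind.
So tap must be shift 5.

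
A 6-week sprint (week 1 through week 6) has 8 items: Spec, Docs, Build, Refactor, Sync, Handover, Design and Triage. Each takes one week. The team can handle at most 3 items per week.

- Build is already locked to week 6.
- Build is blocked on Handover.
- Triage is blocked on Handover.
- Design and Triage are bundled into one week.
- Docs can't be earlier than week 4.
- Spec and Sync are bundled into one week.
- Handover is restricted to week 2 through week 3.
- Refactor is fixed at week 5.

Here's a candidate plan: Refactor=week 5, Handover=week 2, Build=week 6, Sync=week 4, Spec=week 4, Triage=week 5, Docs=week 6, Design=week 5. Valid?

Handover is restricted to week 2 through week 3 — holds.
Docs can't be earlier than week 4 — holds.
Triage is blocked on Handover — holds.
Refactor is fixed at week 5 — holds.
Design and Triage are bundled into one week — holds.
Spec and Sync are bundled into one week — holds.
The team can handle at most 3 items per week — holds.
Build is already locked to week 6 — holds.
Build is blocked on Handover — holds.

Valid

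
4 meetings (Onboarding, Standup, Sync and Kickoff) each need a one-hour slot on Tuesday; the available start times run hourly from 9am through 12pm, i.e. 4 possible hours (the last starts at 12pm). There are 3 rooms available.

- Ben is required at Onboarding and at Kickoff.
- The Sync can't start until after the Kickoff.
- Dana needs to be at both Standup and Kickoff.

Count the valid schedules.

Splitting on Onboarding: it can be 9am (9), 10am (12), 11am (15), 12pm (18). Listing each branch's schedules as (Standup, Sync, Kickoff):
Onboarding=9am: (9am,11am,10am) (9am,12pm,10am) (9am,12pm,11am) (10am,12pm,11am) (11am,11am,10am) (11am,12pm,10am) (12pm,11am,10am) (12pm,12pm,10am) (12pm,12pm,11am) — 9.
Onboarding=10am: (9am,12pm,11am) (10am,10am,9am) (10am,11am,9am) (10am,12pm,9am) (10am,12pm,11am) (11am,10am,9am) (11am,11am,9am) (11am,12pm,9am) (12pm,10am,9am) (12pm,11am,9am) (12pm,12pm,9am) (12pm,12pm,11am) — 12.
Onboarding=11am: (9am,11am,10am) (9am,12pm,10am) (10am,10am,9am) (10am,11am,9am) (10am,12pm,9am) (11am,10am,9am) (11am,11am,9am) (11am,11am,10am) (11am,12pm,9am) (11am,12pm,10am) (12pm,10am,9am) (12pm,11am,9am) (12pm,11am,10am) (12pm,12pm,9am) (12pm,12pm,10am) — 15.
Onboarding=12pm: (9am,11am,10am) (9am,12pm,10am) (9am,12pm,11am) (10am,10am,9am) (10am,11am,9am) (10am,12pm,9am) (10am,12pm,11am) (11am,10am,9am) (11am,11am,9am) (11am,11am,10am) (11am,12pm,9am) (11am,12pm,10am) (12pm,10am,9am) (12pm,11am,9am) (12pm,11am,10am) (12pm,12pm,9am) (12pm,12pm,10am) (12pm,12pm,11am) — 18.
Summing: 9 + 12 + 15 + 18 = 54.

54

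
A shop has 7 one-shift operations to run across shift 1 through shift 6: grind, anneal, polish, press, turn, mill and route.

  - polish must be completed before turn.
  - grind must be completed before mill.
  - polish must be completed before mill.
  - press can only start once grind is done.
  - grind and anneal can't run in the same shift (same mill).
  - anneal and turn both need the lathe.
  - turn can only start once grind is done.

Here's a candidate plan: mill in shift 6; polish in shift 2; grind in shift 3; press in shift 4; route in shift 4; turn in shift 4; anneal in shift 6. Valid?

Yes

grind and anneal can't run in the same shift (same mill) — holds.
polish must be completed before mill — holds.
grind must be completed before mill — holds.
polish must be completed before turn — holds.
press can only start once grind is done — holds.
turn can only start once grind is done — holds.
anneal and turn both need the lathe — holds.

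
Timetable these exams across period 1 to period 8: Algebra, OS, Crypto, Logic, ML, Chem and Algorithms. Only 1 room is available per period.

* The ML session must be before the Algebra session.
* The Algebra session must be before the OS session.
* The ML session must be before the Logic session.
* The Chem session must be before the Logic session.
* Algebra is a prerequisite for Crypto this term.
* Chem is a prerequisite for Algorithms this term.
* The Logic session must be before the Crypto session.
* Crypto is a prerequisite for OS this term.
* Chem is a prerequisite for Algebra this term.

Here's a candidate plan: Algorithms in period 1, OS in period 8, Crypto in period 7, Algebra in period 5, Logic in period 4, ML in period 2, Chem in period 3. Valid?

Invalid. Chem is a prerequisite for Algorithms this term.

Chem is a prerequisite for Algebra this term — holds.
The Algebra session must be before the OS session — holds.
Crypto is a prerequisite for OS this term — holds.
The Chem session must be before the Logic session — holds.
Chem is a prerequisite for Algorithms this term — violated.
The ML session must be before the Logic session — holds.
The ML session must be before the Algebra session — holds.
Algebra is a prerequisite for Crypto this term — holds.
Only 1 room is available per period — holds.
The Logic session must be before the Crypto session — holds.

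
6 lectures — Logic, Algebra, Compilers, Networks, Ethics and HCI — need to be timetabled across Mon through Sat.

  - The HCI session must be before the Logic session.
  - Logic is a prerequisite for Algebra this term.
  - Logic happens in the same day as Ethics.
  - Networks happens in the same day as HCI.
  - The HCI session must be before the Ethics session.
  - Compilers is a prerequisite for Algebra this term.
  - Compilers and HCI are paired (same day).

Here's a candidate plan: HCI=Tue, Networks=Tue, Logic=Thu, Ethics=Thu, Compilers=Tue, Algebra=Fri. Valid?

The HCI session must be before the Logic session — holds.
Compilers is a prerequisite for Algebra this term — holds.
Compilers and HCI are paired (same day) — holds.
Networks happens in the same day as HCI — holds.
Logic is a prerequisite for Algebra this term — holds.
The HCI session must be before the Ethics session — holds.
Logic happens in the same day as Ethics — holds.

Valid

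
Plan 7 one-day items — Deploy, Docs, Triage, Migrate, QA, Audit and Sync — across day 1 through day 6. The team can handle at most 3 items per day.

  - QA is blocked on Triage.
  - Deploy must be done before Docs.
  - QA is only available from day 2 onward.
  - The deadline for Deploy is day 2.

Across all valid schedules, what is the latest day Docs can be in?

day 6

Precedence pushes Docs to at least day 2.
Docs at day 6 is achievable: Migrate=day 1, QA=day 2, Docs=day 6, Deploy=day 1, Triage=day 1, Sync=day 2, Audit=day 2.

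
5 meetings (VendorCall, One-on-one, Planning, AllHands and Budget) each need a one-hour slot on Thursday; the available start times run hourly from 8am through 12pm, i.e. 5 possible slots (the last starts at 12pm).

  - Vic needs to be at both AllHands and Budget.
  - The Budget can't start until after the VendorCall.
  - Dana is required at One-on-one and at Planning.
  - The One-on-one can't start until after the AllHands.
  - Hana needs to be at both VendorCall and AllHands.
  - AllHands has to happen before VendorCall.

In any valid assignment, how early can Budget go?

10am

Precedence pushes Budget to at least 10am.
Budget at 10am is achievable: One-on-one -> 9am; Budget -> 10am; VendorCall -> 9am; Planning -> 8am; AllHands -> 8am.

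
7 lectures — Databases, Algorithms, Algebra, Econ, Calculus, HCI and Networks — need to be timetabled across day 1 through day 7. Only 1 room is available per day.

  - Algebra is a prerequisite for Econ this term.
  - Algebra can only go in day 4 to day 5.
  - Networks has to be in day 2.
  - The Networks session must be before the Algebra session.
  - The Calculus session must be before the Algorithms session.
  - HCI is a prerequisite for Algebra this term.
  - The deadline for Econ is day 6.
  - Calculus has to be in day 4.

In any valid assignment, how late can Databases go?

Databases at day 3 is achievable: Algorithms -> day 7, HCI -> day 1, Algebra -> day 5, Calculus -> day 4, Networks -> day 2, Econ -> day 6, Databases -> day 3.
Nothing later works — the capacity limit rule out every day after day 3.

day 3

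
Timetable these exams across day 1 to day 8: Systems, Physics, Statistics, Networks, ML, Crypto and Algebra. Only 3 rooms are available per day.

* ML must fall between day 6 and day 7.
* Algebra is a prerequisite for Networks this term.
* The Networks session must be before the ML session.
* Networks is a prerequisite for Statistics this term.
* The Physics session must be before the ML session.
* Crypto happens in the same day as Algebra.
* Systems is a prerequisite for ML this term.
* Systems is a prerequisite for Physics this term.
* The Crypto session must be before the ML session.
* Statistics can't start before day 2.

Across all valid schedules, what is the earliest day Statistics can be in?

Statistics is available from day 2; precedence pushes Statistics to at least day 3.
Statistics at day 3 is achievable: Systems in day 1, Crypto in day 1, Statistics in day 3, Networks in day 2, Physics in day 2, Algebra in day 1, ML in day 6.

day 3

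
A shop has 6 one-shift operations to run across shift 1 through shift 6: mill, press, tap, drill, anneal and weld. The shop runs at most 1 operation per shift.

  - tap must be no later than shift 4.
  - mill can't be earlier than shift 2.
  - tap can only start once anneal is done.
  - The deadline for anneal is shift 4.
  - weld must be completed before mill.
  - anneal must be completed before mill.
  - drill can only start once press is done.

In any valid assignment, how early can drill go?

Precedence pushes drill to at least shift 2.
drill at shift 2 is achievable: anneal in shift 3, press in shift 1, mill in shift 6, tap in shift 4, drill in shift 2, weld in shift 5.

shift 2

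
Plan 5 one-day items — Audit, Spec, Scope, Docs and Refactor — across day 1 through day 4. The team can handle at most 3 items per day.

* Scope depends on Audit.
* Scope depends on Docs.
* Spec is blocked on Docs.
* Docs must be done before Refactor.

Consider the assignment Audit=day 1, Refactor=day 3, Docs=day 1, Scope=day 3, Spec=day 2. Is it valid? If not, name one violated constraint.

Scope depends on Docs — holds.
Scope depends on Audit — holds.
Spec is blocked on Docs — holds.
The team can handle at most 3 items per day — holds.
Docs must be done before Refactor — holds.

Yes, all constraints hold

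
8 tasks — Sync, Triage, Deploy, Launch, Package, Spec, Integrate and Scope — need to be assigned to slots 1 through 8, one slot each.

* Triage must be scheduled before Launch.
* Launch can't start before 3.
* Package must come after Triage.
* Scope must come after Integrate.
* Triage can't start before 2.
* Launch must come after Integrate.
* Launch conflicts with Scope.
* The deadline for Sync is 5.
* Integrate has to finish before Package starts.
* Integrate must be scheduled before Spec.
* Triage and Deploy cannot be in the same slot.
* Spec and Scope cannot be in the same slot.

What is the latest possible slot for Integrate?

Downstream work caps Integrate at 7.
Integrate at 6 is achievable: Deploy in 1, Package in 7, Spec in 7, Launch in 7, Integrate in 6, Sync in 1, Scope in 8, Triage in 2.
Nothing later works — the conflict constraints rule out every slot after 6.

6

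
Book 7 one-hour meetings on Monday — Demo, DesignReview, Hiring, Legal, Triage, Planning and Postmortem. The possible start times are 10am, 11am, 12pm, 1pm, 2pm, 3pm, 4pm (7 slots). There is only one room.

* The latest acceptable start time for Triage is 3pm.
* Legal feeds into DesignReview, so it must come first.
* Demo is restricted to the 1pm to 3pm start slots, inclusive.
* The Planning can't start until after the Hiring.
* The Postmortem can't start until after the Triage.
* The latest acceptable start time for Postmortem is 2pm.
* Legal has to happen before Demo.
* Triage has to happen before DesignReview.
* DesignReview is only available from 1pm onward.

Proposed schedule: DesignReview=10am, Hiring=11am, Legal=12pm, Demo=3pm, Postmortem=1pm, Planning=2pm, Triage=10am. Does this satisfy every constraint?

The latest acceptable start time for Postmortem is 2pm — holds.
Triage has to happen before DesignReview — violated.
The latest acceptable start time for Triage is 3pm — holds.
The Planning can't start until after the Hiring — holds.
There is only one room — violated.
Legal has to happen before Demo — holds.
Demo is restricted to the 1pm to 3pm start slots, inclusive — holds.
DesignReview is only available from 1pm onward — violated.
The Postmortem can't start until after the Triage — holds.
Legal feeds into DesignReview, so it must come first — violated.

Invalid. DesignReview is only available from 1pm onward.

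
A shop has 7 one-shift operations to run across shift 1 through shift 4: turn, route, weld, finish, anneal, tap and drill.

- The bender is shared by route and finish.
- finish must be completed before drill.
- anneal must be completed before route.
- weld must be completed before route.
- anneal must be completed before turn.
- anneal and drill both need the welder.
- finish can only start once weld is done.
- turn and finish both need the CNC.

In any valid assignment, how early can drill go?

Precedence pushes drill to at least shift 3.
drill at shift 3 is achievable: finish in shift 2, route in shift 3, weld in shift 1, drill in shift 3, turn in shift 3, anneal in shift 1, tap in shift 1.

shift 3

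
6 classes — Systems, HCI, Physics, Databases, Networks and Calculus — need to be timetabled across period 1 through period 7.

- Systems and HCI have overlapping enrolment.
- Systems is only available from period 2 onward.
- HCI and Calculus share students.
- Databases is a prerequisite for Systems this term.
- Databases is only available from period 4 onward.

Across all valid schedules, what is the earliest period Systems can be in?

Systems is available from period 2; precedence pushes Systems to at least period 5.
Systems at period 5 is achievable: Systems=period 5; Databases=period 4; Networks=period 1; Physics=period 1; Calculus=period 2; HCI=period 1.

period 5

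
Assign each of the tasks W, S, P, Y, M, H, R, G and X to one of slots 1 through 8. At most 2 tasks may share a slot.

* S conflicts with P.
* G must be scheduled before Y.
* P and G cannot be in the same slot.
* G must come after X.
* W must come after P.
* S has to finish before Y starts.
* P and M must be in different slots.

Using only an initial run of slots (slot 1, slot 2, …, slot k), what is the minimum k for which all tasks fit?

5 slots

The precedence chain requires at least 3 distinct slots.
With at most 2 per slot and 9 tasks, at least 5 slots are needed.
5 works (last occupied slot: 5): for example X -> 1, S -> 2, R -> 5, Y -> 3, H -> 4, P -> 1, M -> 4, G -> 2, W -> 3.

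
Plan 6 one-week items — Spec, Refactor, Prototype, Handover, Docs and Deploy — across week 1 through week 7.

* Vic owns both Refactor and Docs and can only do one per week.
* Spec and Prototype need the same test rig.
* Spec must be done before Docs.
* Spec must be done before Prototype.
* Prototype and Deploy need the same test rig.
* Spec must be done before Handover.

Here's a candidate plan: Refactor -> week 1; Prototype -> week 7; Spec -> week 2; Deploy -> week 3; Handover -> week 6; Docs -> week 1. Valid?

No. Spec must be done before Docs is not satisfied.

Spec and Prototype need the same test rig — holds.
Prototype and Deploy need the same test rig — holds.
Spec must be done before Docs — violated.
Spec must be done before Handover — holds.
Spec must be done before Prototype — holds.
Vic owns both Refactor and Docs and can only do one per week — violated.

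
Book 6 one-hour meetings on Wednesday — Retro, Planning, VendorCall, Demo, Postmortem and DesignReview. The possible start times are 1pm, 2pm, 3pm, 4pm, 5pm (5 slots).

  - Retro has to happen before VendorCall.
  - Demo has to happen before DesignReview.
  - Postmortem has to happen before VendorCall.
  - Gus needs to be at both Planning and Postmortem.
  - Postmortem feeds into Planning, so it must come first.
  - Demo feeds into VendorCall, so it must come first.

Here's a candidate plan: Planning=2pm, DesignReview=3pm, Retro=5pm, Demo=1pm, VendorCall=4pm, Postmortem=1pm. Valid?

Postmortem feeds into Planning, so it must come first — holds.
Gus needs to be at both Planning and Postmortem — holds.
Demo feeds into VendorCall, so it must come first — holds.
Retro has to happen before VendorCall — violated.
Demo has to happen before DesignReview — holds.
Postmortem has to happen before VendorCall — holds.

Invalid. Retro has to happen before VendorCall.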